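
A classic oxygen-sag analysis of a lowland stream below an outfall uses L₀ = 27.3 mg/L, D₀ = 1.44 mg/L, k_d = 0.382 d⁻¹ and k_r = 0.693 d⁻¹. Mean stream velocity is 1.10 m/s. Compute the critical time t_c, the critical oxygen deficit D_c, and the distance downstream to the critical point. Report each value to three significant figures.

t_c ≈ 1.77 d; D_c ≈ 7.64 mg/L; x_c ≈ 169 km

At the critical point dD/dt = 0, so k_d L₀ e^(−k_d t) = k_r D. Substituting D(t) from the Streeter–Phelps equation and solving for t gives
t_c = ln[(k_r/k_d)(1 − D₀(k_r−k_d)/(k_d L₀))] / (k_r−k_d).
Here k_r−k_d = 0.3110 d⁻¹ and 1 − D₀(k_r−k_d)/(k_d L₀) = 1 − 1.44×0.3110/(0.382×27.3) = 0.9571, so
t_c = ln(1.814 × 0.9571) / 0.3110 = 0.5517 / 0.3110 = 1.774 d.
L(t_c) = L₀ e^(−k_d t_c) = 27.3 × 0.5078 = 13.86 mg/L, and at the critical point k_r D_c = k_d L, so D_c = (0.382/0.693) × 13.86 = 7.642 mg/L.
x_c = v t_c = 1.10 m/s × 1.774 d × 86400 s/d = 168600 m ≈ 169 km.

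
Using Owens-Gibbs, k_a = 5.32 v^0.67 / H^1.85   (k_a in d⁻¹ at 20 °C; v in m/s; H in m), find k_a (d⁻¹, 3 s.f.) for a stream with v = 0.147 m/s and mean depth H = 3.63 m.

k_a = 5.32 × 0.147^0.67 / 3.63^1.85 = 5.32 × 0.2768 / 10.86 = 0.1356 d⁻¹.

k_a ≈ 0.136 d⁻¹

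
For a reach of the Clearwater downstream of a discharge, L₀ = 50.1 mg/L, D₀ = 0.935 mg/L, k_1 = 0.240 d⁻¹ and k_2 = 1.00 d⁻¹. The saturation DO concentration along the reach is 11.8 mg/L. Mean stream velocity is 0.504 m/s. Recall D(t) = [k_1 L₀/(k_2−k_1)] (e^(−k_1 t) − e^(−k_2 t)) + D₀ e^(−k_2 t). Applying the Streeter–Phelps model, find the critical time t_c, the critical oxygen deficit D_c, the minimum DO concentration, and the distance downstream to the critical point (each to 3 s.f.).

t_c ≈ 1.80 d; D_c ≈ 7.81 mg/L; min DO ≈ 3.99 mg/L; x_c ≈ 78.3 km

t_c = [1/(k_2−k_1)] ln[(k_2/k_1)(1 − D₀(k_2−k_1)/(k_1 L₀))]
= [1/(1.00−0.240)] ln[(1.00/0.240)(1 − 0.935×0.7600/(0.240×50.1))]
= (1/0.7600) ln[4.167 × 0.9409] = 1.316 × ln(3.920) = 1.316 × 1.366 = 1.798 d.
D_c = (k_1/k_2) L₀ e^(−k_1 t_c) = (0.240/1.00) × 50.1 × e^(−0.240×1.798) = 0.2400 × 50.1 × 0.6496 = 7.811 mg/L.
Minimum DO = C_s − D_c = 11.8 − 7.811 = 3.989 mg/L.
x_c = v t_c = 0.504 m/s × 1.798 d × 86400 s/d = 78280 m ≈ 78.3 km.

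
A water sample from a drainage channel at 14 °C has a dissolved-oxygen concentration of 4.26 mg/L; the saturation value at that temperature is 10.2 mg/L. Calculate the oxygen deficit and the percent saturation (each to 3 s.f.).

D = C_s − C = 10.2 − 4.26 = 5.94 mg/L.
% saturation = 4.26/10.2 × 100 = 41.8 %.

D ≈ 5.94 mg/L; 41.8 % saturation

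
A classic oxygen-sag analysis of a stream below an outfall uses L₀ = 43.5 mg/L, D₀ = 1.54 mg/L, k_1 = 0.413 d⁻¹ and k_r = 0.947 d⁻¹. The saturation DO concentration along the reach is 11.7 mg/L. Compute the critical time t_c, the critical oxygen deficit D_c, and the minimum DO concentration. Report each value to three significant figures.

t_c ≈ 1.47 d; D_c ≈ 10.4 mg/L; min DO ≈ 1.35 mg/L

t_c = [1/(k_r−k_1)] ln[(k_r/k_1)(1 − D₀(k_r−k_1)/(k_1 L₀))]
= [1/(0.947−0.413)] ln[(0.947/0.413)(1 − 1.54×0.5340/(0.413×43.5))]
= (1/0.5340) ln[2.293 × 0.9542] = 1.873 × ln(2.188) = 1.873 × 0.7830 = 1.466 d.
D_c = (k_1/k_r) L₀ e^(−k_1 t_c) = (0.413/0.947) × 43.5 × e^(−0.413×1.466) = 0.4361 × 43.5 × 0.5458 = 10.35 mg/L.
Minimum DO = C_s − D_c = 11.7 − 10.35 = 1.346 mg/L.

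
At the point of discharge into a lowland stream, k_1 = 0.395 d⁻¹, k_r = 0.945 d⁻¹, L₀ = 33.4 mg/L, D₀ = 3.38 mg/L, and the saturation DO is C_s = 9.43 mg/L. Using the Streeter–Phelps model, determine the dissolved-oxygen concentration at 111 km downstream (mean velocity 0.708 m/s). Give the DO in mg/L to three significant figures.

Travel time t = x/v = 111 km / (0.708 m/s) = 111000 m / 0.708 m/s = 156800 s = 1.815 d.
k_1 L₀/(k_r−k_1) = 0.395×33.4/(0.945−0.395) = 13.19/0.5500 = 23.99 mg/L.
e^(−k_1 t) = e^(−0.395×1.815) = 0.4883; e^(−k_r t) = e^(−0.945×1.815) = 0.1800.
D = 23.99 × (0.4883 − 0.1800) + 3.38 × 0.1800 = 7.396 + 0.6084 = 8.004 mg/L.
DO = C_s − D = 9.43 − 8.004 = 1.426 mg/L.

DO ≈ 1.43 mg/L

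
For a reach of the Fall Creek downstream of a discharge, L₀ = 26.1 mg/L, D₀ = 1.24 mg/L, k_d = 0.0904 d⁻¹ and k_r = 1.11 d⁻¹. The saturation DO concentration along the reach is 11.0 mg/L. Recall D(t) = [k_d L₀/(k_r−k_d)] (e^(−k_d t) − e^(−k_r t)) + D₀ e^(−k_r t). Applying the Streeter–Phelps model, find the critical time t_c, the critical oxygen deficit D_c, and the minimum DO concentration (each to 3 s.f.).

t_c ≈ 1.71 d; D_c ≈ 1.82 mg/L; min DO ≈ 9.18 mg/L

At the critical point dD/dt = 0, so k_d L₀ e^(−k_d t) = k_r D. Substituting D(t) from the Streeter–Phelps equation and solving for t gives
t_c = ln[(k_r/k_d)(1 − D₀(k_r−k_d)/(k_d L₀))] / (k_r−k_d).
Here k_r−k_d = 1.020 d⁻¹ and 1 − D₀(k_r−k_d)/(k_d L₀) = 1 − 1.24×1.020/(0.0904×26.1) = 0.4642, so
t_c = ln(12.28 × 0.4642) / 1.020 = 1.740 / 1.020 = 1.707 d.
D_c = (k_d/k_r) L₀ e^(−k_d t_c) = (0.0904/1.11) × 26.1 × e^(−0.0904×1.707) = 0.08144 × 26.1 × 0.8570 = 1.822 mg/L.
Minimum DO = C_s − D_c = 11.0 − 1.822 = 9.178 mg/L.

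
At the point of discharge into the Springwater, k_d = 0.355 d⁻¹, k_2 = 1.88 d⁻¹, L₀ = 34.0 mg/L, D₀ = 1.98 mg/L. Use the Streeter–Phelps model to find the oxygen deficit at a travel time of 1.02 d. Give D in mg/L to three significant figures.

k_d L₀/(k_2−k_d) = 0.355×34.0/(1.88−0.355) = 12.07/1.525 = 7.915 mg/L.
e^(−k_d t) = e^(−0.355×1.020) = 0.6962; e^(−k_2 t) = e^(−1.88×1.020) = 0.1470.
D = 7.915 × (0.6962 − 0.1470) + 1.98 × 0.1470 = 4.347 + 0.2910 = 4.638 mg/L.

D ≈ 4.64 mg/L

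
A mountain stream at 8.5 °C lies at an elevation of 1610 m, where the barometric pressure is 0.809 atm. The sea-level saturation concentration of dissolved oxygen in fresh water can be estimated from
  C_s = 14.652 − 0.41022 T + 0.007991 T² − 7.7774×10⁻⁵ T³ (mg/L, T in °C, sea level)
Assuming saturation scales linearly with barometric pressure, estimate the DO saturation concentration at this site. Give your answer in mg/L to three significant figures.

At sea level: C_s = 14.652 − 0.41022×8.5 + 0.007991×8.5² − 7.7774×10⁻⁵×8.5³ = 11.69 mg/L.
Pressure correction: C_s' = 11.69 × 0.809 = 9.461 mg/L.

C_s ≈ 9.46 mg/L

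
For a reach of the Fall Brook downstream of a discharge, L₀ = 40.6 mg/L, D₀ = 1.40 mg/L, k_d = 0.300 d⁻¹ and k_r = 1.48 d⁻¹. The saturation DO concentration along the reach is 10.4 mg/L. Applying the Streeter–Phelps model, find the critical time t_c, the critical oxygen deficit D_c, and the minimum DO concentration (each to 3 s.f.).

With k_r/k_d = 4.933 and 1 − D₀(k_r−k_d)/(k_d L₀) = 0.8644,
t_c = ln(4.933 × 0.8644) / (1.48 − 0.300) = ln(4.264) / 1.180 = 1.450/1.180 = 1.229 d.
D_c = (k_d/k_r) L₀ e^(−k_d t_c) = (0.300/1.48) × 40.6 × e^(−0.300×1.229) = 0.2027 × 40.6 × 0.6916 = 5.692 mg/L.
Minimum DO = C_s − D_c = 10.4 − 5.692 = 4.708 mg/L.

t_c ≈ 1.23 d; D_c ≈ 5.69 mg/L; min DO ≈ 4.71 mg/L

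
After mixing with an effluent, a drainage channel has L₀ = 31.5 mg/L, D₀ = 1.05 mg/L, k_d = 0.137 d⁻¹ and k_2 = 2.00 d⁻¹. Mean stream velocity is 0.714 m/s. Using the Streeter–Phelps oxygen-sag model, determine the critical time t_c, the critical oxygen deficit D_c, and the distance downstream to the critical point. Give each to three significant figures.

t_c ≈ 1.11 d; D_c ≈ 1.85 mg/L; x_c ≈ 68.8 km

t_c = [1/(k_2−k_d)] ln[(k_2/k_d)(1 − D₀(k_2−k_d)/(k_d L₀))]
= [1/(2.00−0.137)] ln[(2.00/0.137)(1 − 1.05×1.863/(0.137×31.5))]
= (1/1.863) ln[14.60 × 0.5467] = 0.5368 × ln(7.981) = 0.5368 × 2.077 = 1.115 d.
L(t_c) = L₀ e^(−k_d t_c) = 31.5 × 0.8583 = 27.04 mg/L, and at the critical point k_2 D_c = k_d L, so D_c = (0.137/2.00) × 27.04 = 1.852 mg/L.
x_c = v t_c = 0.714 m/s × 1.115 d × 86400 s/d = 68780 m ≈ 68.8 km.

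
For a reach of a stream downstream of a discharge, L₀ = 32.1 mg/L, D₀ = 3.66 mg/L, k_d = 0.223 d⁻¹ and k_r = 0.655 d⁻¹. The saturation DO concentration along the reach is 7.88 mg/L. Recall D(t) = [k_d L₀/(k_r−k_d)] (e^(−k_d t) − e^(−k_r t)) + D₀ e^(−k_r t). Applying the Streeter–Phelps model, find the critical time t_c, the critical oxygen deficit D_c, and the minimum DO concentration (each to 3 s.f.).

t_c ≈ 1.92 d; D_c ≈ 7.13 mg/L; min DO ≈ 0.752 mg/L

With k_r/k_d = 2.937 and 1 − D₀(k_r−k_d)/(k_d L₀) = 0.7791,
t_c = ln(2.937 × 0.7791) / (0.655 − 0.223) = ln(2.288) / 0.4320 = 0.8279/0.4320 = 1.916 d.
D_c = (k_d/k_r) L₀ e^(−k_d t_c) = (0.223/0.655) × 32.1 × e^(−0.223×1.916) = 0.3405 × 32.1 × 0.6522 = 7.128 mg/L.
Minimum DO = C_s − D_c = 7.88 − 7.128 = 0.7519 mg/L.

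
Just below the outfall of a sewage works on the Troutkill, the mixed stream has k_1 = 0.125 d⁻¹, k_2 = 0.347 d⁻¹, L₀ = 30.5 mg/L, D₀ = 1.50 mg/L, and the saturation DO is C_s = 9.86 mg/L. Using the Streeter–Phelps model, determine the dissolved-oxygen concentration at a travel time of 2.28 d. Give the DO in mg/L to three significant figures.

k_1 L₀/(k_2−k_1) = 0.125×30.5/(0.347−0.125) = 3.812/0.2220 = 17.17 mg/L.
e^(−k_1 t) = e^(−0.125×2.280) = 0.7520; e^(−k_2 t) = e^(−0.347×2.280) = 0.4533.
D = 17.17 × (0.7520 − 0.4533) + 1.50 × 0.4533 = 5.130 + 0.6800 = 5.810 mg/L.
DO = C_s − D = 9.86 − 5.810 = 4.050 mg/L.

DO ≈ 4.05 mg/L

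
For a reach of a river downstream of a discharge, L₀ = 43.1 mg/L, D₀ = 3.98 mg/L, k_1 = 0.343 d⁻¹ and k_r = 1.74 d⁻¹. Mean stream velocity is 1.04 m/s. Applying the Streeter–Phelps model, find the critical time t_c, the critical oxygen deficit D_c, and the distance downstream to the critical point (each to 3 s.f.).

t_c ≈ 0.825 d; D_c ≈ 6.40 mg/L; x_c ≈ 74.1 km

t_c = [1/(k_r−k_1)] ln[(k_r/k_1)(1 − D₀(k_r−k_1)/(k_1 L₀))]
= [1/(1.74−0.343)] ln[(1.74/0.343)(1 − 3.98×1.397/(0.343×43.1))]
= (1/1.397) ln[5.073 × 0.6239] = 0.7158 × ln(3.165) = 0.7158 × 1.152 = 0.8247 d.
D_c = (k_1/k_r) L₀ e^(−k_1 t_c) = (0.343/1.74) × 43.1 × e^(−0.343×0.8247) = 0.1971 × 43.1 × 0.7536 = 6.403 mg/L.
x_c = v t_c = 1.04 m/s × 0.8247 d × 86400 s/d = 74110 m ≈ 74.1 km.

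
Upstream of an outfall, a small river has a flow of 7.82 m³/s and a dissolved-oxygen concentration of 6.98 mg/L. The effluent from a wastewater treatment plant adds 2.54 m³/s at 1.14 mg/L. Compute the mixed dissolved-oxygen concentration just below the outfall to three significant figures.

Flow-weighted mixing: C = (Q_r C_r + Q_w C_w)/(Q_r + Q_w)
= (7.82×6.98 + 2.54×1.14)/(7.82 + 2.54) = 57.48/10.36 = 5.548 mg/L.

5.55 mg/L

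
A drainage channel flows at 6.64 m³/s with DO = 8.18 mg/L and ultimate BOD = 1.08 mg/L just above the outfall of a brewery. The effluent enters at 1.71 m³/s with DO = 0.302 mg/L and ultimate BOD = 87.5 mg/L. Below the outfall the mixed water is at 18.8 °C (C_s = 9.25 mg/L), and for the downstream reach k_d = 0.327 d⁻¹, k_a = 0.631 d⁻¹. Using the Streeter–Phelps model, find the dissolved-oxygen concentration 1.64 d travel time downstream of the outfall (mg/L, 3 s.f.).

Mixed DO = (6.64×8.18 + 1.71×0.302)/(6.64+1.71) = 54.83/8.350 = 6.567 mg/L.
Mixed L₀ = (6.64×1.08 + 1.71×87.5)/(8.350) = 156.8/8.350 = 18.78 mg/L.
Initial deficit D₀ = C_s − DO₀ = 9.25 − 6.567 = 2.683 mg/L.
D(1.64) = [0.327×18.78/(0.631−0.327)](e^(−0.327×1.64) − e^(−0.631×1.64)) + 2.683 e^(−0.631×1.64)
= 20.20 × (0.5849 − 0.3553) + 2.683 × 0.3553 = 5.592 mg/L.
DO = 9.25 − 5.592 = 3.658 mg/L.

DO ≈ 3.66 mg/L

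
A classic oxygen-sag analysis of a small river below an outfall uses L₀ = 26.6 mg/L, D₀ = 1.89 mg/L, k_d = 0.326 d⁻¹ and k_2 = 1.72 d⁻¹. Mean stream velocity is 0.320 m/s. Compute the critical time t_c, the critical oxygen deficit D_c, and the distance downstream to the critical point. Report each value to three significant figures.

At the critical point dD/dt = 0, so k_d L₀ e^(−k_d t) = k_2 D. Substituting D(t) from the Streeter–Phelps equation and solving for t gives
t_c = ln[(k_2/k_d)(1 − D₀(k_2−k_d)/(k_d L₀))] / (k_2−k_d).
Here k_2−k_d = 1.394 d⁻¹ and 1 − D₀(k_2−k_d)/(k_d L₀) = 1 − 1.89×1.394/(0.326×26.6) = 0.6962, so
t_c = ln(5.276 × 0.6962) / 1.394 = 1.301 / 1.394 = 0.9333 d.
L(t_c) = L₀ e^(−k_d t_c) = 26.6 × 0.7377 = 19.62 mg/L, and at the critical point k_2 D_c = k_d L, so D_c = (0.326/1.72) × 19.62 = 3.719 mg/L.
x_c = v t_c = 0.320 m/s × 0.9333 d × 86400 s/d = 25800 m ≈ 25.8 km.

t_c ≈ 0.933 d; D_c ≈ 3.72 mg/L; x_c ≈ 25.8 km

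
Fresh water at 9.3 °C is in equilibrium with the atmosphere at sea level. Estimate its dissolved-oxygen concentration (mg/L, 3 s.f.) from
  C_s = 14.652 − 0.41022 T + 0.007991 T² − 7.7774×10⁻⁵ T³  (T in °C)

C_s = 14.652 − 0.41022×9.3 + 0.007991×9.3² − 7.7774×10⁻⁵×9.3³ = 11.47 mg/L.

C_s ≈ 11.5 mg/L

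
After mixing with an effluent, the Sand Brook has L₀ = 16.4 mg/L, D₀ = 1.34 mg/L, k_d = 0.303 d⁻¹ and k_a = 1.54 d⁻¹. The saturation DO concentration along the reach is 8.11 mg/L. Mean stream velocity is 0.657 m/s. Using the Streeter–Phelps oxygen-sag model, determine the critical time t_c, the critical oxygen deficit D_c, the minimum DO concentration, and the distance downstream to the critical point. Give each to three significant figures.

With k_a/k_d = 5.083 and 1 − D₀(k_a−k_d)/(k_d L₀) = 0.6664,
t_c = ln(5.083 × 0.6664) / (1.54 − 0.303) = ln(3.387) / 1.237 = 1.220/1.237 = 0.9862 d.
D_c = (k_d/k_a) L₀ e^(−k_d t_c) = (0.303/1.54) × 16.4 × e^(−0.303×0.9862) = 0.1968 × 16.4 × 0.7417 = 2.393 mg/L.
Minimum DO = C_s − D_c = 8.11 − 2.393 = 5.717 mg/L.
x_c = v t_c = 0.657 m/s × 0.9862 d × 86400 s/d = 55980 m ≈ 56.0 km.

t_c ≈ 0.986 d; D_c ≈ 2.39 mg/L; min DO ≈ 5.72 mg/L; x_c ≈ 56.0 km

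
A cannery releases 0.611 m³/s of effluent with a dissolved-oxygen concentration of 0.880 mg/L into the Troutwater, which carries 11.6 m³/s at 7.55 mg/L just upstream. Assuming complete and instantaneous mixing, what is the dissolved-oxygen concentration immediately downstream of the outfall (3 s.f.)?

Flow-weighted mixing: C = (Q_r C_r + Q_w C_w)/(Q_r + Q_w)
= (11.6×7.55 + 0.611×0.880)/(11.6 + 0.611) = 88.12/12.21 = 7.216 mg/L.

7.22 mg/L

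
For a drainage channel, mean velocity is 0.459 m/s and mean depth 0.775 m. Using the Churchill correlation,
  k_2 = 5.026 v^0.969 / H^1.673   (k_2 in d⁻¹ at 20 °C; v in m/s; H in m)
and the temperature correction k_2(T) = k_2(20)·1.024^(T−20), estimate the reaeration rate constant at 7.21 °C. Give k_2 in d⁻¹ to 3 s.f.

k_2(20) = 5.026 × 0.459^0.969 / 0.775^1.673 = 5.026 × 0.4702 / 0.6528 = 3.620 d⁻¹.
k_2(7.21) = 3.620 × 1.024^(7.21−20) = 3.620 × 0.7384 = 2.673 d⁻¹.

k_2 ≈ 2.67 d⁻¹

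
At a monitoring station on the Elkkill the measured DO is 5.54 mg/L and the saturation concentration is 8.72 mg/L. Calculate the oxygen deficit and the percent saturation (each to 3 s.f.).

D ≈ 3.18 mg/L; 63.5 % saturation

D = C_s − C = 8.72 − 5.54 = 3.18 mg/L.
% saturation = 5.54/8.72 × 100 = 63.5 %.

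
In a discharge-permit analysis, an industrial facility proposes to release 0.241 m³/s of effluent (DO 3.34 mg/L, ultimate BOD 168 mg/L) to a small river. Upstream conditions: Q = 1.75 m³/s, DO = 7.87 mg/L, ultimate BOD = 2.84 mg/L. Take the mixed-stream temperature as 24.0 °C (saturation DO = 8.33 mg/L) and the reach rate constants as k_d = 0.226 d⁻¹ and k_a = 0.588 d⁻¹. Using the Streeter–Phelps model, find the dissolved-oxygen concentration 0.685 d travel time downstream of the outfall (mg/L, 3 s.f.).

Mixed DO = (1.75×7.87 + 0.241×3.34)/(1.75+0.241) = 14.58/1.991 = 7.322 mg/L.
Mixed L₀ = (1.75×2.84 + 0.241×168)/(1.991) = 45.46/1.991 = 22.83 mg/L.
Initial deficit D₀ = C_s − DO₀ = 8.33 − 7.322 = 1.008 mg/L.
D(0.685) = [0.226×22.83/(0.588−0.226)](e^(−0.226×0.685) − e^(−0.588×0.685)) + 1.008 e^(−0.588×0.685)
= 14.25 × (0.8566 − 0.6685) + 1.008 × 0.6685 = 3.355 mg/L.
DO = 8.33 − 3.355 = 4.975 mg/L.

DO ≈ 4.97 mg/L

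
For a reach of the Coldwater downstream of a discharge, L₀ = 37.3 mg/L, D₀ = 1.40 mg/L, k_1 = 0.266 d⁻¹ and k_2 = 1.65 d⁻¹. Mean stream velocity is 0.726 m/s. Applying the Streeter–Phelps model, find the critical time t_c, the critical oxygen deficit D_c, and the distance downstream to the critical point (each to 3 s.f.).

t_c ≈ 1.16 d; D_c ≈ 4.41 mg/L; x_c ≈ 72.9 km

At the critical point dD/dt = 0, so k_1 L₀ e^(−k_1 t) = k_2 D. Substituting D(t) from the Streeter–Phelps equation and solving for t gives
t_c = ln[(k_2/k_1)(1 − D₀(k_2−k_1)/(k_1 L₀))] / (k_2−k_1).
Here k_2−k_1 = 1.384 d⁻¹ and 1 − D₀(k_2−k_1)/(k_1 L₀) = 1 − 1.40×1.384/(0.266×37.3) = 0.8047, so
t_c = ln(6.203 × 0.8047) / 1.384 = 1.608 / 1.384 = 1.162 d.
D_c = (k_1/k_2) L₀ e^(−k_1 t_c) = (0.266/1.65) × 37.3 × e^(−0.266×1.162) = 0.1612 × 37.3 × 0.7342 = 4.415 mg/L.
x_c = v t_c = 0.726 m/s × 1.162 d × 86400 s/d = 72870 m ≈ 72.9 km.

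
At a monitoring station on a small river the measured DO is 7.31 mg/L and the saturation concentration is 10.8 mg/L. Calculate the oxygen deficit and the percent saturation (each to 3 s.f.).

D = C_s − C = 10.8 − 7.31 = 3.49 mg/L.
% saturation = 7.31/10.8 × 100 = 67.7 %.

D ≈ 3.49 mg/L; 67.7 % saturation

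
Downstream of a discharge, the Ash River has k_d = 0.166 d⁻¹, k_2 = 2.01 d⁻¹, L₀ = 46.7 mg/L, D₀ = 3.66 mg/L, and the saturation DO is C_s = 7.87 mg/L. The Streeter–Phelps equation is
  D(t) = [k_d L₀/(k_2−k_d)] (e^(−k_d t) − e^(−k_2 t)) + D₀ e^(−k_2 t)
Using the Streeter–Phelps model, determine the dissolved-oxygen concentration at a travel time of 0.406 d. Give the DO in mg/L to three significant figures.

DO ≈ 4.18 mg/L

k_d L₀/(k_2−k_d) = 0.166×46.7/(2.01−0.166) = 7.752/1.844 = 4.204 mg/L.
e^(−k_d t) = e^(−0.166×0.4060) = 0.9348; e^(−k_2 t) = e^(−2.01×0.4060) = 0.4422.
D = 4.204 × (0.9348 − 0.4422) + 3.66 × 0.4422 = 2.071 + 1.618 = 3.689 mg/L.
DO = C_s − D = 7.87 − 3.689 = 4.181 mg/L.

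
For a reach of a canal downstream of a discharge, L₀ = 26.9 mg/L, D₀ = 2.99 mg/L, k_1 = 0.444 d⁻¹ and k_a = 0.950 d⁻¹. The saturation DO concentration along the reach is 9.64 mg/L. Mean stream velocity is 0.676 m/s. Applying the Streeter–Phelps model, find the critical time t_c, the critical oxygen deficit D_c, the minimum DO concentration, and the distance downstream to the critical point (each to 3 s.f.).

t_c ≈ 1.24 d; D_c ≈ 7.26 mg/L; min DO ≈ 2.38 mg/L; x_c ≈ 72.2 km

At the critical point dD/dt = 0, so k_1 L₀ e^(−k_1 t) = k_a D. Substituting D(t) from the Streeter–Phelps equation and solving for t gives
t_c = ln[(k_a/k_1)(1 − D₀(k_a−k_1)/(k_1 L₀))] / (k_a−k_1).
Here k_a−k_1 = 0.5060 d⁻¹ and 1 − D₀(k_a−k_1)/(k_1 L₀) = 1 − 2.99×0.5060/(0.444×26.9) = 0.8733, so
t_c = ln(2.140 × 0.8733) / 0.5060 = 0.6252 / 0.5060 = 1.236 d.
L(t_c) = L₀ e^(−k_1 t_c) = 26.9 × 0.5778 = 15.54 mg/L, and at the critical point k_a D_c = k_1 L, so D_c = (0.444/0.950) × 15.54 = 7.264 mg/L.
Minimum DO = C_s − D_c = 9.64 − 7.264 = 2.376 mg/L.
x_c = v t_c = 0.676 m/s × 1.236 d × 86400 s/d = 72160 m ≈ 72.2 km.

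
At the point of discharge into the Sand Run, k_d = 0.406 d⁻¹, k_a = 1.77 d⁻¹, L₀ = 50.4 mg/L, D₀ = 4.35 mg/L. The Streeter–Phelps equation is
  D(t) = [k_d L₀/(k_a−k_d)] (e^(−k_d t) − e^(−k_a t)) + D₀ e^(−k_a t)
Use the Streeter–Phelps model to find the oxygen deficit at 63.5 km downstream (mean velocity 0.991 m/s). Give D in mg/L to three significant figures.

D ≈ 8.23 mg/L

Travel time t = x/v = 63.5 km / (0.991 m/s) = 63500 m / 0.991 m/s = 64080 s = 0.7416 d.
k_d L₀/(k_a−k_d) = 0.406×50.4/(1.77−0.406) = 20.46/1.364 = 15.00 mg/L.
e^(−k_d t) = e^(−0.406×0.7416) = 0.7400; e^(−k_a t) = e^(−1.77×0.7416) = 0.2691.
D = 15.00 × (0.7400 − 0.2691) + 4.35 × 0.2691 = 7.064 + 1.171 = 8.235 mg/L.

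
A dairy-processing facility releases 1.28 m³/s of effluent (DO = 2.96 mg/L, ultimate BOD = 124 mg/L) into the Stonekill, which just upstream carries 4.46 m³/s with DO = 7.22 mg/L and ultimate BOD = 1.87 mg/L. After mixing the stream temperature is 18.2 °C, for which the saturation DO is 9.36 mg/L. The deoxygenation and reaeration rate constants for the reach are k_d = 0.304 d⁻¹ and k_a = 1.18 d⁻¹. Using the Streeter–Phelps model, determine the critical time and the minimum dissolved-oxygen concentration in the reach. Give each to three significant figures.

Mixed DO = (4.46×7.22 + 1.28×2.96)/(4.46+1.28) = 35.99/5.740 = 6.270 mg/L.
Mixed L₀ = (4.46×1.87 + 1.28×124)/(5.740) = 167.1/5.740 = 29.10 mg/L.
Initial deficit D₀ = C_s − DO₀ = 9.36 − 6.270 = 3.090 mg/L.
t_c = (1/0.8760) ln[(1.18/0.304)(1 − 3.090×0.8760/(0.304×29.10))] = 1.142 × ln(2.694) = 1.131 d.
D_c = (0.304/1.18) × 29.10 × e^(−0.304×1.131) = 0.2576 × 29.10 × 0.7090 = 5.316 mg/L.
Minimum DO = 9.36 − 5.316 = 4.044 mg/L.

t_c ≈ 1.13 d; minimum DO ≈ 4.04 mg/L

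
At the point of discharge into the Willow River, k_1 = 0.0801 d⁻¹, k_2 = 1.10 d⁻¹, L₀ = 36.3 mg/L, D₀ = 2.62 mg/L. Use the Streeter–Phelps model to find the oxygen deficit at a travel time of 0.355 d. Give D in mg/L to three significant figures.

D ≈ 2.61 mg/L

k_1 L₀/(k_2−k_1) = 0.0801×36.3/(1.10−0.0801) = 2.908/1.020 = 2.851 mg/L.
e^(−k_1 t) = e^(−0.0801×0.3550) = 0.9720; e^(−k_2 t) = e^(−1.10×0.3550) = 0.6767.
D = 2.851 × (0.9720 − 0.6767) + 2.62 × 0.6767 = 0.8417 + 1.773 = 2.615 mg/L.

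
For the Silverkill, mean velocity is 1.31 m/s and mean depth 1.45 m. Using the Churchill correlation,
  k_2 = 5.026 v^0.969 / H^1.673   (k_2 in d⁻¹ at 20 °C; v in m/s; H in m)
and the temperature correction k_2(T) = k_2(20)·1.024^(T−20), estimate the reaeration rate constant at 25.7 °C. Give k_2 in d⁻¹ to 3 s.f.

k_2(20) = 5.026 × 1.31^0.969 / 1.45^1.673 = 5.026 × 1.299 / 1.862 = 3.507 d⁻¹.
k_2(25.7) = 3.507 × 1.024^(25.7−20) = 3.507 × 1.145 = 4.014 d⁻¹.

k_2 ≈ 4.01 d⁻¹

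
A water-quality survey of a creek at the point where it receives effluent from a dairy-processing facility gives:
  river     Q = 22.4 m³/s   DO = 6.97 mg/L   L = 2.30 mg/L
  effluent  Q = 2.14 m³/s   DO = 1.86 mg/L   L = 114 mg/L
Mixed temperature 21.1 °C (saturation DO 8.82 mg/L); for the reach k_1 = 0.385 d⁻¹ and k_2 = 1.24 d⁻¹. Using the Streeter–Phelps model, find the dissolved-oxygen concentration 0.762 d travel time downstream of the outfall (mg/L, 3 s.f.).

DO ≈ 5.99 mg/L

Mixed DO = (22.4×6.97 + 2.14×1.86)/(22.4+2.14) = 160.1/24.54 = 6.524 mg/L.
Mixed L₀ = (22.4×2.30 + 2.14×114)/(24.54) = 295.5/24.54 = 12.04 mg/L.
Initial deficit D₀ = C_s − DO₀ = 8.82 − 6.524 = 2.296 mg/L.
D(0.762) = [0.385×12.04/(1.24−0.385)](e^(−0.385×0.762) − e^(−1.24×0.762)) + 2.296 e^(−1.24×0.762)
= 5.422 × (0.7457 − 0.3887) + 2.296 × 0.3887 = 2.828 mg/L.
DO = 8.82 − 2.828 = 5.992 mg/L.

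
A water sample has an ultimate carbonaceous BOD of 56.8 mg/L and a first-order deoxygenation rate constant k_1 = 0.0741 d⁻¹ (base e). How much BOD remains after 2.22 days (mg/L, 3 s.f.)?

L_t = L₀ e^(−k_1 t) = 56.8 × e^(−0.0741×2.22) = 56.8 × 0.8483 = 48.18 mg/L.

L ≈ 48.2 mg/L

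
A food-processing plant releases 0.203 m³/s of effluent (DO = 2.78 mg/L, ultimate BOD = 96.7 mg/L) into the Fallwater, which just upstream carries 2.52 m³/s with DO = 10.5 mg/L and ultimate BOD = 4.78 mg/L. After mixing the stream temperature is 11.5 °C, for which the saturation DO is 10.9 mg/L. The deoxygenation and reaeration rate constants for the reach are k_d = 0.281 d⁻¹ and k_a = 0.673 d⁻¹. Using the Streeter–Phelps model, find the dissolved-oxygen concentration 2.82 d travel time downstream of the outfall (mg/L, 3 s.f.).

DO ≈ 8.23 mg/L

Mixed DO = (2.52×10.5 + 0.203×2.78)/(2.52+0.203) = 27.02/2.723 = 9.924 mg/L.
Mixed L₀ = (2.52×4.78 + 0.203×96.7)/(2.723) = 31.68/2.723 = 11.63 mg/L.
Initial deficit D₀ = C_s − DO₀ = 10.9 − 9.924 = 0.9755 mg/L.
D(2.82) = [0.281×11.63/(0.673−0.281)](e^(−0.281×2.82) − e^(−0.673×2.82)) + 0.9755 e^(−0.673×2.82)
= 8.339 × (0.4527 − 0.1499) + 0.9755 × 0.1499 = 2.672 mg/L.
DO = 10.9 − 2.672 = 8.228 mg/L.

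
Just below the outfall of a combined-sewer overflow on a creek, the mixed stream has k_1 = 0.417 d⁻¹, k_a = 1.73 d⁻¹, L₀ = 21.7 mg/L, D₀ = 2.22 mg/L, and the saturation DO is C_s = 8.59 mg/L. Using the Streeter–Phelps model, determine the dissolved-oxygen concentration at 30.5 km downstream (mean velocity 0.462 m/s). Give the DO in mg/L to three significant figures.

DO ≈ 4.82 mg/L

Travel time t = x/v = 30.5 km / (0.462 m/s) = 30500 m / 0.462 m/s = 66020 s = 0.7641 d.
k_1 L₀/(k_a−k_1) = 0.417×21.7/(1.73−0.417) = 9.049/1.313 = 6.892 mg/L.
e^(−k_1 t) = e^(−0.417×0.7641) = 0.7271; e^(−k_a t) = e^(−1.73×0.7641) = 0.2666.
D = 6.892 × (0.7271 − 0.2666) + 2.22 × 0.2666 = 3.174 + 0.5919 = 3.766 mg/L.
DO = C_s − D = 8.59 − 3.766 = 4.824 mg/L.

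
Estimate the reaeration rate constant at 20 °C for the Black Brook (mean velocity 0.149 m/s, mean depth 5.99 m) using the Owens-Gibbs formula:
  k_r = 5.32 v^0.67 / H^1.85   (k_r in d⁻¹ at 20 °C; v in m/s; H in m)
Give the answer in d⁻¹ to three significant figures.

k_r ≈ 0.0542 d⁻¹

k_r = 5.32 × 0.149^0.67 / 5.99^1.85 = 5.32 × 0.2793 / 27.43 = 0.05416 d⁻¹.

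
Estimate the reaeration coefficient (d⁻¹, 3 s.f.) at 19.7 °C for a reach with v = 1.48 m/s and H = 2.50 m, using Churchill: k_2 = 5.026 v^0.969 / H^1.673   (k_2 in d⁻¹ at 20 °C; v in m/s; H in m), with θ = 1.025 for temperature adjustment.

k_2 ≈ 1.57 d⁻¹

k_2(20) = 5.026 × 1.48^0.969 / 2.50^1.673 = 5.026 × 1.462 / 4.632 = 1.587 d⁻¹.
k_2(19.7) = 1.587 × 1.025^(19.7−20) = 1.587 × 0.9926 = 1.575 d⁻¹.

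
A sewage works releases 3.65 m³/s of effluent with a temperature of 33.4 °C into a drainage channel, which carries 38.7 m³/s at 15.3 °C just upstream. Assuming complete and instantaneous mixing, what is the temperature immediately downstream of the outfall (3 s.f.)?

Flow-weighted mixing: C = (Q_r C_r + Q_w C_w)/(Q_r + Q_w)
= (38.7×15.3 + 3.65×33.4)/(38.7 + 3.65) = 714.0/42.35 = 16.86 °C.

16.9 °C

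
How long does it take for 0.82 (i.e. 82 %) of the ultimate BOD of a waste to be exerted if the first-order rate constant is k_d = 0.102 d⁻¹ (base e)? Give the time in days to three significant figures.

t ≈ 16.8 d

y/L₀ = 1 − e^(−k_d t) = 0.82 ⇒ e^(−k_d t) = 0.180
t = −ln(0.180) / 0.102 = 1.715 / 0.102 = 16.81 d.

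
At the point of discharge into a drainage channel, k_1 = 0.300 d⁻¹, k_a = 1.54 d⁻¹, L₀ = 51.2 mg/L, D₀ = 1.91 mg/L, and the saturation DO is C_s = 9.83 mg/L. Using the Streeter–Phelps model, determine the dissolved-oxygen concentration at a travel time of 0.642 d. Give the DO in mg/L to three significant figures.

DO ≈ 3.51 mg/L

k_1 L₀/(k_a−k_1) = 0.300×51.2/(1.54−0.300) = 15.36/1.240 = 12.39 mg/L.
e^(−k_1 t) = e^(−0.300×0.6420) = 0.8248; e^(−k_a t) = e^(−1.54×0.6420) = 0.3721.
D = 12.39 × (0.8248 − 0.3721) + 1.91 × 0.3721 = 5.608 + 0.7106 = 6.319 mg/L.
DO = C_s − D = 9.83 − 6.319 = 3.511 mg/L.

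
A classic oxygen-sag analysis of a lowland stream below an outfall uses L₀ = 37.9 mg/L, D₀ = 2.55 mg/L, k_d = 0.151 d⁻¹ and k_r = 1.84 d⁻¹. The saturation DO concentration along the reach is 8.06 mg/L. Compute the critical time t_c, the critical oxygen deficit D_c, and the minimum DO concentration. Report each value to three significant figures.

With k_r/k_d = 12.19 and 1 − D₀(k_r−k_d)/(k_d L₀) = 0.2474,
t_c = ln(12.19 × 0.2474) / (1.84 − 0.151) = ln(3.015) / 1.689 = 1.104/1.689 = 0.6534 d.
L(t_c) = L₀ e^(−k_d t_c) = 37.9 × 0.9060 = 34.34 mg/L, and at the critical point k_r D_c = k_d L, so D_c = (0.151/1.84) × 34.34 = 2.818 mg/L.
Minimum DO = C_s − D_c = 8.06 − 2.818 = 5.242 mg/L.

t_c ≈ 0.653 d; D_c ≈ 2.82 mg/L; min DO ≈ 5.24 mg/L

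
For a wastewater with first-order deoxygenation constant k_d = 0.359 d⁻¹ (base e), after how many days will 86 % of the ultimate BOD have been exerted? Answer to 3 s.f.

t ≈ 5.48 d

y/L₀ = 1 − e^(−k_d t) = 0.86 ⇒ e^(−k_d t) = 0.140
t = −ln(0.140) / 0.359 = 1.966 / 0.359 = 5.477 d.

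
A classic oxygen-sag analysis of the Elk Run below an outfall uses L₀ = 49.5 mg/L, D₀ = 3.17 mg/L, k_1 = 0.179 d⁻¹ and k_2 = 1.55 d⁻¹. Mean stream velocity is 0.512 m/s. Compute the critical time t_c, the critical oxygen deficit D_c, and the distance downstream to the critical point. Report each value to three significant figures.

t_c = [1/(k_2−k_1)] ln[(k_2/k_1)(1 − D₀(k_2−k_1)/(k_1 L₀))]
= [1/(1.55−0.179)] ln[(1.55/0.179)(1 − 3.17×1.371/(0.179×49.5))]
= (1/1.371) ln[8.659 × 0.5095] = 0.7294 × ln(4.412) = 0.7294 × 1.484 = 1.083 d.
D_c = (k_1/k_2) L₀ e^(−k_1 t_c) = (0.179/1.55) × 49.5 × e^(−0.179×1.083) = 0.1155 × 49.5 × 0.8238 = 4.709 mg/L.
x_c = v t_c = 0.512 m/s × 1.083 d × 86400 s/d = 47890 m ≈ 47.9 km.

t_c ≈ 1.08 d; D_c ≈ 4.71 mg/L; x_c ≈ 47.9 km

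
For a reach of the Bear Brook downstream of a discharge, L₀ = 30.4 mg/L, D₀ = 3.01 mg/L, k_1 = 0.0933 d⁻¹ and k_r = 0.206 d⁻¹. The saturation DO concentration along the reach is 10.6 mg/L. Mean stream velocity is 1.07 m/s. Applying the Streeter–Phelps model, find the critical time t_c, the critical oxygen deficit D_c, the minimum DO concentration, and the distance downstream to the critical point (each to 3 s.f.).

With k_r/k_1 = 2.208 and 1 − D₀(k_r−k_1)/(k_1 L₀) = 0.8804,
t_c = ln(2.208 × 0.8804) / (0.206 − 0.0933) = ln(1.944) / 0.1127 = 0.6647/0.1127 = 5.898 d.
D_c = (k_1/k_r) L₀ e^(−k_1 t_c) = (0.0933/0.206) × 30.4 × e^(−0.0933×5.898) = 0.4529 × 30.4 × 0.5768 = 7.942 mg/L.
Minimum DO = C_s − D_c = 10.6 − 7.942 = 2.658 mg/L.
x_c = v t_c = 1.07 m/s × 5.898 d × 86400 s/d = 545200 m ≈ 545 km.

t_c ≈ 5.90 d; D_c ≈ 7.94 mg/L; min DO ≈ 2.66 mg/L; x_c ≈ 545 km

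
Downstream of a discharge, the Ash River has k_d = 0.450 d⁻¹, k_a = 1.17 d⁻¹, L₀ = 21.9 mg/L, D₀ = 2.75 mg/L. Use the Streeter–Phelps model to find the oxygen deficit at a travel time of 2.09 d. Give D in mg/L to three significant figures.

D ≈ 4.40 mg/L

k_d L₀/(k_a−k_d) = 0.450×21.9/(1.17−0.450) = 9.855/0.7200 = 13.69 mg/L.
e^(−k_d t) = e^(−0.450×2.090) = 0.3904; e^(−k_a t) = e^(−1.17×2.090) = 0.08670.
D = 13.69 × (0.3904 − 0.08670) + 2.75 × 0.08670 = 4.157 + 0.2384 = 4.396 mg/L.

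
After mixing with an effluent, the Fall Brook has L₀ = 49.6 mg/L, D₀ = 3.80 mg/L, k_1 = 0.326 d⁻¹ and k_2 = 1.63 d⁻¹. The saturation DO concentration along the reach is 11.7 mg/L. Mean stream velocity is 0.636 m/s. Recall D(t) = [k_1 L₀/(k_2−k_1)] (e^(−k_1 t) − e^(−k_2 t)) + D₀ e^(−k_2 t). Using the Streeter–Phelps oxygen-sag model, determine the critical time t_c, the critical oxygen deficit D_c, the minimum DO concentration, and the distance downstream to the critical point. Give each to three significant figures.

t_c ≈ 0.954 d; D_c ≈ 7.27 mg/L; min DO ≈ 4.43 mg/L; x_c ≈ 52.4 km

With k_2/k_1 = 5.000 and 1 − D₀(k_2−k_1)/(k_1 L₀) = 0.6935,
t_c = ln(5.000 × 0.6935) / (1.63 − 0.326) = ln(3.468) / 1.304 = 1.244/1.304 = 0.9536 d.
L(t_c) = L₀ e^(−k_1 t_c) = 49.6 × 0.7328 = 36.35 mg/L, and at the critical point k_2 D_c = k_1 L, so D_c = (0.326/1.63) × 36.35 = 7.269 mg/L.
Minimum DO = C_s − D_c = 11.7 − 7.269 = 4.431 mg/L.
x_c = v t_c = 0.636 m/s × 0.9536 d × 86400 s/d = 52400 m ≈ 52.4 km.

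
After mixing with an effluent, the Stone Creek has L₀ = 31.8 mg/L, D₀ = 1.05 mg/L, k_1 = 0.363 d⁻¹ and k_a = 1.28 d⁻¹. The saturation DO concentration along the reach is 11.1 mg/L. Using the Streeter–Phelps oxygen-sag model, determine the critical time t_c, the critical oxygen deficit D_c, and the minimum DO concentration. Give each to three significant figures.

t_c ≈ 1.28 d; D_c ≈ 5.67 mg/L; min DO ≈ 5.43 mg/L

With k_a/k_1 = 3.526 and 1 − D₀(k_a−k_1)/(k_1 L₀) = 0.9166,
t_c = ln(3.526 × 0.9166) / (1.28 − 0.363) = ln(3.232) / 0.9170 = 1.173/0.9170 = 1.279 d.
L(t_c) = L₀ e^(−k_1 t_c) = 31.8 × 0.6285 = 19.99 mg/L, and at the critical point k_a D_c = k_1 L, so D_c = (0.363/1.28) × 19.99 = 5.668 mg/L.
Minimum DO = C_s − D_c = 11.1 − 5.668 = 5.432 mg/L.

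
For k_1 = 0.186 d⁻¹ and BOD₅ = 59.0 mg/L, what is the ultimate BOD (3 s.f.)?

BOD₅ = L₀(1 − e^(−5k_1)) ⇒ L₀ = BOD₅ / (1 − e^(−5×0.186))
= 59.0 / (1 − 0.3946) = 59.0 / 0.6054 = 97.45 mg/L.

L₀ ≈ 97.4 mg/L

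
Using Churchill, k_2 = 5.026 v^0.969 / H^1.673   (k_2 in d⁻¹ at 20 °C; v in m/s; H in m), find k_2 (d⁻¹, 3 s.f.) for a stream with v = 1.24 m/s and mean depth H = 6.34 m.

k_2 = 5.026 × 1.24^0.969 / 6.34^1.673 = 5.026 × 1.232 / 21.97 = 0.2817 d⁻¹.

k_2 ≈ 0.282 d⁻¹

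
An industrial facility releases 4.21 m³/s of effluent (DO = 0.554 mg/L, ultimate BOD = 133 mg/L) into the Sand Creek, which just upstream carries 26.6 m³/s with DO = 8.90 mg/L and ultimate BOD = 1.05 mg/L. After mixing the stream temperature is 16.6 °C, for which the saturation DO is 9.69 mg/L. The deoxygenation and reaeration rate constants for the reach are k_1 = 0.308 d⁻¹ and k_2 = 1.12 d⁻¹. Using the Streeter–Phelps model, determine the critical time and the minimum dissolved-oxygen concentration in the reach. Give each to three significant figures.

t_c ≈ 1.21 d; minimum DO ≈ 6.07 mg/L

Mixed DO = (26.6×8.90 + 4.21×0.554)/(26.6+4.21) = 239.1/30.81 = 7.760 mg/L.
Mixed L₀ = (26.6×1.05 + 4.21×133)/(30.81) = 587.9/30.81 = 19.08 mg/L.
Initial deficit D₀ = C_s − DO₀ = 9.69 − 7.760 = 1.930 mg/L.
t_c = (1/0.8120) ln[(1.12/0.308)(1 − 1.930×0.8120/(0.308×19.08))] = 1.232 × ln(2.666) = 1.208 d.
D_c = (0.308/1.12) × 19.08 × e^(−0.308×1.208) = 0.2750 × 19.08 × 0.6894 = 3.617 mg/L.
Minimum DO = 9.69 − 3.617 = 6.073 mg/L.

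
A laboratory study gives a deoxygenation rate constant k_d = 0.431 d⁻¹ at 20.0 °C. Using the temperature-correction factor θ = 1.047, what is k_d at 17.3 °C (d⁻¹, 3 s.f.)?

k_d(T₂) = k_d(T₁) · θ^(T₂−T₁) = 0.431 × 1.047^(17.3−20.0)
= 0.431 × 1.047^-2.70 = 0.431 × 0.8834 = 0.3807 d⁻¹.

k_d ≈ 0.381 d⁻¹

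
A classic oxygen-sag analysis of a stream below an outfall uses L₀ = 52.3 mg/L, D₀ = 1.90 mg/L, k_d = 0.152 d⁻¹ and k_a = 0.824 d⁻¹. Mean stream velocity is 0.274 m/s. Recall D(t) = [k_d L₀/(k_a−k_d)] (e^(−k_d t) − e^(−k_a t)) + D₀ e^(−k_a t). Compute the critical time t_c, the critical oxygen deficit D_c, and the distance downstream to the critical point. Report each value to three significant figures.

t_c = [1/(k_a−k_d)] ln[(k_a/k_d)(1 − D₀(k_a−k_d)/(k_d L₀))]
= [1/(0.824−0.152)] ln[(0.824/0.152)(1 − 1.90×0.6720/(0.152×52.3))]
= (1/0.6720) ln[5.421 × 0.8394] = 1.488 × ln(4.550) = 1.488 × 1.515 = 2.255 d.
L(t_c) = L₀ e^(−k_d t_c) = 52.3 × 0.7098 = 37.12 mg/L, and at the critical point k_a D_c = k_d L, so D_c = (0.152/0.824) × 37.12 = 6.848 mg/L.
x_c = v t_c = 0.274 m/s × 2.255 d × 86400 s/d = 53380 m ≈ 53.4 km.

t_c ≈ 2.25 d; D_c ≈ 6.85 mg/L; x_c ≈ 53.4 km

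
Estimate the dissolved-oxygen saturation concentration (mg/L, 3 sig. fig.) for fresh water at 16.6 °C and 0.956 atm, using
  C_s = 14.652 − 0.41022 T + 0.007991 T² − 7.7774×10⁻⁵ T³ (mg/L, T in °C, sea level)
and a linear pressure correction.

C_s ≈ 9.26 mg/L

At sea level: C_s = 14.652 − 0.41022×16.6 + 0.007991×16.6² − 7.7774×10⁻⁵×16.6³ = 9.689 mg/L.
Pressure correction: C_s' = 9.689 × 0.956 = 9.262 mg/L.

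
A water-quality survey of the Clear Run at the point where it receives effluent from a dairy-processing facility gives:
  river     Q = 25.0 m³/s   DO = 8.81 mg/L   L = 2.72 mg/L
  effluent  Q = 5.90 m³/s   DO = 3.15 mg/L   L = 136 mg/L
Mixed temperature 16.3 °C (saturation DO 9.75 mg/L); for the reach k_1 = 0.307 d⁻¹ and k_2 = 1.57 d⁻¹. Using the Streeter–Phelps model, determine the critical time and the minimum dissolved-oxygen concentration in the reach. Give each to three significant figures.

t_c ≈ 1.02 d; minimum DO ≈ 5.72 mg/L

Mixed DO = (25.0×8.81 + 5.90×3.15)/(25.0+5.90) = 238.8/30.90 = 7.729 mg/L.
Mixed L₀ = (25.0×2.72 + 5.90×136)/(30.90) = 870.4/30.90 = 28.17 mg/L.
Initial deficit D₀ = C_s − DO₀ = 9.75 − 7.729 = 2.021 mg/L.
t_c = (1/1.263) ln[(1.57/0.307)(1 − 2.021×1.263/(0.307×28.17))] = 0.7918 × ln(3.605) = 1.015 d.
D_c = (0.307/1.57) × 28.17 × e^(−0.307×1.015) = 0.1955 × 28.17 × 0.7322 = 4.033 mg/L.
Minimum DO = 9.75 − 4.033 = 5.717 mg/L.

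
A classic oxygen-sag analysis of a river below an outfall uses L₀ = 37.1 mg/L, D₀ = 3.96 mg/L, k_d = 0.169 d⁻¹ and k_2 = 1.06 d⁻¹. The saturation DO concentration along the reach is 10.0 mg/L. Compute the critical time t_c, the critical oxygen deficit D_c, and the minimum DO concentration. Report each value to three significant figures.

t_c ≈ 1.13 d; D_c ≈ 4.88 mg/L; min DO ≈ 5.12 mg/L

With k_2/k_d = 6.272 and 1 − D₀(k_2−k_d)/(k_d L₀) = 0.4373,
t_c = ln(6.272 × 0.4373) / (1.06 − 0.169) = ln(2.743) / 0.8910 = 1.009/0.8910 = 1.132 d.
D_c = (k_d/k_2) L₀ e^(−k_d t_c) = (0.169/1.06) × 37.1 × e^(−0.169×1.132) = 0.1594 × 37.1 × 0.8258 = 4.885 mg/L.
Minimum DO = C_s − D_c = 10.0 − 4.885 = 5.115 mg/L.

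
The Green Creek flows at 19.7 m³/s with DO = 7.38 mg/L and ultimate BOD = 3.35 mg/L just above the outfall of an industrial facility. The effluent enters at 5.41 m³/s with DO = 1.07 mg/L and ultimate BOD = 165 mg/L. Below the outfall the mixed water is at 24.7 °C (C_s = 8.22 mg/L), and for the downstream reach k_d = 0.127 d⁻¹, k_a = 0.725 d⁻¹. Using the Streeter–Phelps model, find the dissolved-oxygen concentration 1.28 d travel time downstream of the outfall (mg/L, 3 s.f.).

Mixed DO = (19.7×7.38 + 5.41×1.07)/(19.7+5.41) = 151.2/25.11 = 6.020 mg/L.
Mixed L₀ = (19.7×3.35 + 5.41×165)/(25.11) = 958.6/25.11 = 38.18 mg/L.
Initial deficit D₀ = C_s − DO₀ = 8.22 − 6.020 = 2.200 mg/L.
D(1.28) = [0.127×38.18/(0.725−0.127)](e^(−0.127×1.28) − e^(−0.725×1.28)) + 2.200 e^(−0.725×1.28)
= 8.108 × (0.8500 − 0.3953) + 2.200 × 0.3953 = 4.556 mg/L.
DO = 8.22 − 4.556 = 3.664 mg/L.

DO ≈ 3.66 mg/L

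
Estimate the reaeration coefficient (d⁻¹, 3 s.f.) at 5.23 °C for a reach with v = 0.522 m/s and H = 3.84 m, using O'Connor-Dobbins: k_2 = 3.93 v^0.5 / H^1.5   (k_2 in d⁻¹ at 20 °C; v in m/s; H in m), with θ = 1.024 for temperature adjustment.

k_2 ≈ 0.266 d⁻¹

k_2(20) = 3.93 × 0.522^0.5 / 3.84^1.5 = 3.93 × 0.7225 / 7.525 = 0.3773 d⁻¹.
k_2(5.23) = 0.3773 × 1.024^(5.23−20) = 0.3773 × 0.7045 = 0.2658 d⁻¹.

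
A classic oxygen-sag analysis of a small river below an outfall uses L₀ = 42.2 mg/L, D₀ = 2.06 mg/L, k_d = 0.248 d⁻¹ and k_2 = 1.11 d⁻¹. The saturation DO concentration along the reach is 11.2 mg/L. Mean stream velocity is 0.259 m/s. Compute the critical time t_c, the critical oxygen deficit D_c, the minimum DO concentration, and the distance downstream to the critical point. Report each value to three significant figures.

t_c = [1/(k_2−k_d)] ln[(k_2/k_d)(1 − D₀(k_2−k_d)/(k_d L₀))]
= [1/(1.11−0.248)] ln[(1.11/0.248)(1 − 2.06×0.8620/(0.248×42.2))]
= (1/0.8620) ln[4.476 × 0.8303] = 1.160 × ln(3.716) = 1.160 × 1.313 = 1.523 d.
D_c = (k_d/k_2) L₀ e^(−k_d t_c) = (0.248/1.11) × 42.2 × e^(−0.248×1.523) = 0.2234 × 42.2 × 0.6854 = 6.463 mg/L.
Minimum DO = C_s − D_c = 11.2 − 6.463 = 4.737 mg/L.
x_c = v t_c = 0.259 m/s × 1.523 d × 86400 s/d = 34080 m ≈ 34.1 km.

t_c ≈ 1.52 d; D_c ≈ 6.46 mg/L; min DO ≈ 4.74 mg/L; x_c ≈ 34.1 km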